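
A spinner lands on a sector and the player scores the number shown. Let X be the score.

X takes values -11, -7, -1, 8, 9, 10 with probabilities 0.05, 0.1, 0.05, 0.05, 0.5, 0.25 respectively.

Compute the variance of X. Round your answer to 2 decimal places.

42.49

E[X] = (-11)(0.05) + (-7)(0.1) + (-1)(0.05) + (8)(0.05) + (9)(0.5) + (10)(0.25) = 6.1
E[X²] = (-11)²(0.05) + (-7)²(0.1) + (-1)²(0.05) + (8)²(0.05) + (9)²(0.5) + (10)²(0.25) = 79.7
Var(X) = E[X²] − (E[X])² = 79.7 − (6.1)² = 42.49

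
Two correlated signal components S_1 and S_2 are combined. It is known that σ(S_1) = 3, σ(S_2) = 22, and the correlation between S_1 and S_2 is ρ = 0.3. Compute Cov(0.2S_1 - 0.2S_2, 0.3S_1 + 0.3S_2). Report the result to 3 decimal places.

-28.500

Var(S_1) = (3)² = 9;  Var(S_2) = (22)² = 484
Cov(S_1,S_2) = ρ·σ(S_1)·σ(S_2) = 0.3·3·22 = 19.8
Cov(0.2S_1 - 0.2S_2, 0.3S_1 + 0.3S_2) = (0.2)(0.3)Var(S_1) + (-0.2)(0.3)Var(S_2) + [(0.2)(0.3) + (-0.2)(0.3)]Cov(S_1,S_2)
= 0.06·9 + -0.06·484 + 0·19.8 = -28.5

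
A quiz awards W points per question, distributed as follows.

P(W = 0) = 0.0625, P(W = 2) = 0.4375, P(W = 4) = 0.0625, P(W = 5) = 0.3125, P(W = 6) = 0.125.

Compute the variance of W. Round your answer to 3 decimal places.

3.246

E[W] = (0)(0.0625) + (2)(0.4375) + (4)(0.0625) + (5)(0.3125) + (6)(0.125) = 3.4375
E[W²] = (0)²(0.0625) + (2)²(0.4375) + (4)²(0.0625) + (5)²(0.3125) + (6)²(0.125) = 15.0625
V(W) = E[W²] − (E[W])² = 15.0625 − (3.4375)² = 3.24609375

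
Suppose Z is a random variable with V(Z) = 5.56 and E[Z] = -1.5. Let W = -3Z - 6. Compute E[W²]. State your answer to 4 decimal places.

52.2900

E[-3Z - 6] = -3·-1.5 − 6 = -1.5
V(-3Z - 6) = (-3)²·5.56 = 50.04
E[W²] = V(W) + (E[W])² = 50.04 + (-1.5)² = 52.29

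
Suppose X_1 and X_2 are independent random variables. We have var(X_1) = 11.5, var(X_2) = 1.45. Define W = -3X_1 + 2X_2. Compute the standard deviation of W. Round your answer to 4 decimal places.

10.4547

By independence, var(W) = (-3)²var(X_1) + (2)²var(X_2)
= (-3)²·11.5 + (2)²·1.45 = 109.3
σ(W) = √109.3 ≈ 10.4547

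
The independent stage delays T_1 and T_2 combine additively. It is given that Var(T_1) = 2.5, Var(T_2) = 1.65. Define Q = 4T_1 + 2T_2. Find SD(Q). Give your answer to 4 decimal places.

6.8264

By independence, Var(Q) = (4)²Var(T_1) + (2)²Var(T_2)
= (4)²·2.5 + (2)²·1.65 = 46.6
SD(Q) = √46.6 ≈ 6.8264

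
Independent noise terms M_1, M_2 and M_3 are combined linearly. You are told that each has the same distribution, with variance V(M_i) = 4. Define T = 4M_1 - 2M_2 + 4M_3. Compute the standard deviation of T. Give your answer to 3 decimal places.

By independence, V(T) = (4)²V(M_1) + (-2)²V(M_2) + (4)²V(M_3)
= (4)²·4 + (-2)²·4 + (4)²·4 = 144
SD(T) = √144 ≈ 12.000

12.000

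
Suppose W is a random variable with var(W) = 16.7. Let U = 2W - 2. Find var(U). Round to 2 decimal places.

66.80

var(2W - 2) = (2)²·var(W) = 4·16.7 = 66.8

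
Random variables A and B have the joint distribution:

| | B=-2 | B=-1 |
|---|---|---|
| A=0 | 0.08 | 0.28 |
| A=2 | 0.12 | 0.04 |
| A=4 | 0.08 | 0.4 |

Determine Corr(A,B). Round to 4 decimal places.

0.0824

E[A] = 2.24,  E[B] = -1.28
E[AB] = -2.8
Cov(A,B) = E[AB] − E[A]E[B] = -2.8 − (2.24)(-1.28) = 0.0672
Var(A) = 3.3024,  Var(B) = 0.2016
ρ = 0.0672 / √(3.3024·0.2016) ≈ 0.0824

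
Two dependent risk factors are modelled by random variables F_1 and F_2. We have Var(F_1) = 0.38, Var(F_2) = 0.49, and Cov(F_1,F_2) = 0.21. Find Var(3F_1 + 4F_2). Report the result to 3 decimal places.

16.300

Var(3F_1 + 4F_2) = (3)²·Var(F_1) + (4)²·Var(F_2) + 2·(3)·(4)·Cov(F_1,F_2)
= 9·0.38 + 16·0.49 + 24·0.21 = 16.3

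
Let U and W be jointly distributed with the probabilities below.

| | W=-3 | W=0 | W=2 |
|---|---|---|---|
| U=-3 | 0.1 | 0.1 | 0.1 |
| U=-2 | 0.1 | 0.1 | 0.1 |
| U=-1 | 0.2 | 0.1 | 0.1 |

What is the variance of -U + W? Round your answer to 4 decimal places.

5.6100

E[U] = -1.9,  E[W] = -0.6,  E[UW] = 0.9
var(U) = 4.3 − (-1.9)² = 0.69;  var(W) = 4.8 − (-0.6)² = 4.44
cov(U,W) = 0.9 − (-1.9)(-0.6) = -0.24
var(-U + W) = (-1)²·0.69 + (1)²·4.44 + 2·(-1)·(1)·-0.24 = 5.61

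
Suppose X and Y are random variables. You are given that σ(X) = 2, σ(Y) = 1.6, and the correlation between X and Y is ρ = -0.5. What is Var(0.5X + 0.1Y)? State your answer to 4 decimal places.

Var(X) = (2)² = 4;  Var(Y) = (1.6)² = 2.56
Cov(X,Y) = ρ·σ(X)·σ(Y) = -0.5·2·1.6 = -1.6
Var(0.5X + 0.1Y) = (0.5)²·Var(X) + (0.1)²·Var(Y) + 2·(0.5)·(0.1)·Cov(X,Y)
= 0.25·4 + 0.01·2.56 + 0.1·-1.6 = 0.8656

0.8656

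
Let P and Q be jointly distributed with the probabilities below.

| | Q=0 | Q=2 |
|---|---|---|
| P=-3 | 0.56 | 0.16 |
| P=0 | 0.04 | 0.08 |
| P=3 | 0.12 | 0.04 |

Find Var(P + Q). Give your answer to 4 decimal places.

E[P] = -1.68,  E[Q] = 0.56,  E[PQ] = -0.72
Var(P) = 7.92 − (-1.68)² = 5.0976;  Var(Q) = 1.12 − (0.56)² = 0.8064
cov(P,Q) = -0.72 − (-1.68)(0.56) = 0.2208
Var(P + Q) = (1)²·5.0976 + (1)²·0.8064 + 2·(1)·(1)·0.2208 = 6.3456

6.3456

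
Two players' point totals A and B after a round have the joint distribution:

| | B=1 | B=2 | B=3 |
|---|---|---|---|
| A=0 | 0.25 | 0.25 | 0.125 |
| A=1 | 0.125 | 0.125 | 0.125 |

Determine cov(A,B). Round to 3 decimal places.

E[A] = 0.375,  E[B] = 1.875
E[AB] = 0.75
cov(A,B) = E[AB] − E[A]E[B] = 0.75 − (0.375)(1.875) = 0.046875

0.047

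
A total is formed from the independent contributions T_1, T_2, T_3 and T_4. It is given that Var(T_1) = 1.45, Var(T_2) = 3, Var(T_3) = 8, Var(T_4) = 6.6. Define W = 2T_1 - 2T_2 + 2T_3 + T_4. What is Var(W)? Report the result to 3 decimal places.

By independence, Var(W) = (2)²Var(T_1) + (-2)²Var(T_2) + (2)²Var(T_3) + (1)²Var(T_4)
= (2)²·1.45 + (-2)²·3 + (2)²·8 + (1)²·6.6 = 56.4

56.400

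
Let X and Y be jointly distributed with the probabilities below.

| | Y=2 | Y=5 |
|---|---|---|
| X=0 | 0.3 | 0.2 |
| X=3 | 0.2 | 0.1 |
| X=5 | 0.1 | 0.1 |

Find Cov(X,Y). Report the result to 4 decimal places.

0.1200

E[X] = 1.9,  E[Y] = 3.2
E[XY] = 6.2
Cov(X,Y) = E[XY] − E[X]E[Y] = 6.2 − (1.9)(3.2) = 0.12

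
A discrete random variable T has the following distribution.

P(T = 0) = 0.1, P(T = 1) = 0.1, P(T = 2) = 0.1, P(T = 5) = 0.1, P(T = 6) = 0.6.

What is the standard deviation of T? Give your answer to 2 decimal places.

2.29

E[T] = (0)(0.1) + (1)(0.1) + (2)(0.1) + (5)(0.1) + (6)(0.6) = 4.4
E[T²] = (0)²(0.1) + (1)²(0.1) + (2)²(0.1) + (5)²(0.1) + (6)²(0.6) = 24.6
var(T) = E[T²] − (E[T])² = 24.6 − (4.4)² = 5.24
SD(T) = √5.24 ≈ 2.29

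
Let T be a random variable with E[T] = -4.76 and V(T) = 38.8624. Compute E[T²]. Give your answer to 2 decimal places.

61.52

E[T²] = V(T) + (E[T])² = 38.8624 + (-4.76)² = 61.52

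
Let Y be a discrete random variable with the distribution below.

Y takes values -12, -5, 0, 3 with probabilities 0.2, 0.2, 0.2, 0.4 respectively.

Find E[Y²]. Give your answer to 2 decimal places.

37.40

E[Y²] = (-12)²(0.2) + (-5)²(0.2) + (0)²(0.2) + (3)²(0.4) = 37.4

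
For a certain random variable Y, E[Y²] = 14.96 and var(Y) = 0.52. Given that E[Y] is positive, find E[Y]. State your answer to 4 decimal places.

3.8000

(E[Y])² = E[Y²] − var(Y) = 14.96 − 0.52 = 14.44
E[Y] = √14.44 = 3.8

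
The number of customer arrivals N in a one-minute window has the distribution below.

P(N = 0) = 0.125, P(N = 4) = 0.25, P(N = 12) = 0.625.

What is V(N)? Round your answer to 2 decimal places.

21.75

E[N] = (0)(0.125) + (4)(0.25) + (12)(0.625) = 8.5
E[N²] = (0)²(0.125) + (4)²(0.25) + (12)²(0.625) = 94
V(N) = E[N²] − (E[N])² = 94 − (8.5)² = 21.75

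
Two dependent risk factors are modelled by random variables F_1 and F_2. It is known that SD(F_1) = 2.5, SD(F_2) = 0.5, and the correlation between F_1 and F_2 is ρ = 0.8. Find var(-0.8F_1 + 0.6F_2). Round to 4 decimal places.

3.1300

var(F_1) = (2.5)² = 6.25;  var(F_2) = (0.5)² = 0.25
cov(F_1,F_2) = ρ·SD(F_1)·SD(F_2) = 0.8·2.5·0.5 = 1
var(-0.8F_1 + 0.6F_2) = (-0.8)²·var(F_1) + (0.6)²·var(F_2) + 2·(-0.8)·(0.6)·cov(F_1,F_2)
= 0.64·6.25 + 0.36·0.25 + -0.96·1 = 3.13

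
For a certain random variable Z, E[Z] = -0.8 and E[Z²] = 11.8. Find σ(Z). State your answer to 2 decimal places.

V(Z) = 11.8 − (-0.8)² = 11.16
σ(Z) = √11.16 ≈ 3.34

3.34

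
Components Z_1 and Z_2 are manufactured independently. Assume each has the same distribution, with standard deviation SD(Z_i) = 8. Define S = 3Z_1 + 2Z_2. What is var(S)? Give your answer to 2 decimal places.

var(Z_i) = (8)² = 64
By independence, var(S) = (3)²var(Z_1) + (2)²var(Z_2)
= (3)²·64 + (2)²·64 = 832

832.00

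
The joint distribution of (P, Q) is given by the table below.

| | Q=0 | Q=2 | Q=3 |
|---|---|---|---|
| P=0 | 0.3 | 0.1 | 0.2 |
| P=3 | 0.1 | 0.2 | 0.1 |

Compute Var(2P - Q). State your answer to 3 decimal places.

E[P] = 1.2,  E[Q] = 1.5,  E[PQ] = 2.1
Var(P) = 3.6 − (1.2)² = 2.16;  Var(Q) = 3.9 − (1.5)² = 1.65
Cov(P,Q) = 2.1 − (1.2)(1.5) = 0.3
Var(2P - Q) = (2)²·2.16 + (-1)²·1.65 + 2·(2)·(-1)·0.3 = 9.09

9.090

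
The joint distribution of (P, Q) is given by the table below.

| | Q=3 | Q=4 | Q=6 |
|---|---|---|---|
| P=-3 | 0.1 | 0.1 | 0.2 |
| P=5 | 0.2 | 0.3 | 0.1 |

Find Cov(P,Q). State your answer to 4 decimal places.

-1.4400

E[P] = 1.8,  E[Q] = 4.3
E[PQ] = 6.3
Cov(P,Q) = E[PQ] − E[P]E[Q] = 6.3 − (1.8)(4.3) = -1.44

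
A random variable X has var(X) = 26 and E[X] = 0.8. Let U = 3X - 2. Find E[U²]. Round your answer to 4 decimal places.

234.1600

E[3X - 2] = 3·0.8 − 2 = 0.4
var(3X - 2) = (3)²·26 = 234
E[U²] = var(U) + (E[U])² = 234 + (0.4)² = 234.16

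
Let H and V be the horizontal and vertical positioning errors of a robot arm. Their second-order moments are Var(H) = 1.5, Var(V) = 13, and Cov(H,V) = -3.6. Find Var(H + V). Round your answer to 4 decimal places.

Var(H + V) = (1)²·Var(H) + (1)²·Var(V) + 2·(1)·(1)·Cov(H,V)
= 1·1.5 + 1·13 + 2·-3.6 = 7.3

7.3000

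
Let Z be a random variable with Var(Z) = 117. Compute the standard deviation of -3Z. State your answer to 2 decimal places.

Var(-3Z) = (-3)²·117 = 1053
σ(-3Z) = √1053 ≈ 32.45

32.45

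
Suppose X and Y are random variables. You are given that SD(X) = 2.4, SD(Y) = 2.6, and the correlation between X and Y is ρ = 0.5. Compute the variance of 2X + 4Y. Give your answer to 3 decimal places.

181.120

Var(X) = (2.4)² = 5.76;  Var(Y) = (2.6)² = 6.76
Cov(X,Y) = ρ·SD(X)·SD(Y) = 0.5·2.4·2.6 = 3.12
Var(2X + 4Y) = (2)²·Var(X) + (4)²·Var(Y) + 2·(2)·(4)·Cov(X,Y)
= 4·5.76 + 16·6.76 + 16·3.12 = 181.12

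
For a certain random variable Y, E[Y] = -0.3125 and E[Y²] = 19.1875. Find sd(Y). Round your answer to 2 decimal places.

4.37

V(Y) = 19.1875 − (-0.3125)² = 19.08984375
sd(Y) = √19.08984375 ≈ 4.37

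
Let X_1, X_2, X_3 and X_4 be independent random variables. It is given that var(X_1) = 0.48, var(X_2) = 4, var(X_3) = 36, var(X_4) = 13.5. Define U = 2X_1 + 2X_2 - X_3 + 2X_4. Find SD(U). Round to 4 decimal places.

10.3885

By independence, var(U) = (2)²var(X_1) + (2)²var(X_2) + (-1)²var(X_3) + (2)²var(X_4)
= (2)²·0.48 + (2)²·4 + (-1)²·36 + (2)²·13.5 = 107.92
SD(U) = √107.92 ≈ 10.3885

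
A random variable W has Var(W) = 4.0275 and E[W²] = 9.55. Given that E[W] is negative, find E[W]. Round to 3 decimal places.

(E[W])² = E[W²] − Var(W) = 9.55 − 4.0275 = 5.5225
E[W] = −√5.5225 = -2.35

-2.350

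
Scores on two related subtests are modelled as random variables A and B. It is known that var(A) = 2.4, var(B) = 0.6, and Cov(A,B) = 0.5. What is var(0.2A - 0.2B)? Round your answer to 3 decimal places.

0.080

var(0.2A - 0.2B) = (0.2)²·var(A) + (-0.2)²·var(B) + 2·(0.2)·(-0.2)·Cov(A,B)
= 0.04·2.4 + 0.04·0.6 + -0.08·0.5 = 0.08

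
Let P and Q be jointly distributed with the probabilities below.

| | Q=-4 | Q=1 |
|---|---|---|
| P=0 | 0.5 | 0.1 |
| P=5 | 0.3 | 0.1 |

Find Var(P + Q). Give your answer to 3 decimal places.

11.000

E[P] = 2,  E[Q] = -3,  E[PQ] = -5.5
Var(P) = 10 − (2)² = 6;  Var(Q) = 13 − (-3)² = 4
Cov(P,Q) = -5.5 − (2)(-3) = 0.5
Var(P + Q) = (1)²·6 + (1)²·4 + 2·(1)·(1)·0.5 = 11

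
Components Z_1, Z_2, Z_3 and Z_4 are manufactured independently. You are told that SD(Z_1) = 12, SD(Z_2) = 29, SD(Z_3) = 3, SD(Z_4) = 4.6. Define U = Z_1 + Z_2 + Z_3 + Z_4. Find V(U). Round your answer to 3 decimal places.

V(Z_1) = 144, V(Z_2) = 841, V(Z_3) = 9, V(Z_4) = 21.16
By independence, V(U) = (1)²V(Z_1) + (1)²V(Z_2) + (1)²V(Z_3) + (1)²V(Z_4)
= (1)²·144 + (1)²·841 + (1)²·9 + (1)²·21.16 = 1015.16

1015.160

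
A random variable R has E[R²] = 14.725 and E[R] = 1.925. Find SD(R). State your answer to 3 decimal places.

3.320

Var(R) = 14.725 − (1.925)² = 11.019375
SD(R) = √11.019375 ≈ 3.320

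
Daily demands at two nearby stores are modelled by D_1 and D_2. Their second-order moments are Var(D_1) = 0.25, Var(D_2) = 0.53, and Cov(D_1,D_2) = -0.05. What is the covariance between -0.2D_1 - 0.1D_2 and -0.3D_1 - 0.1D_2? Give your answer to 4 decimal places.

0.0178

Cov(-0.2D_1 - 0.1D_2, -0.3D_1 - 0.1D_2) = (-0.2)(-0.3)Var(D_1) + (-0.1)(-0.1)Var(D_2) + [(-0.2)(-0.1) + (-0.1)(-0.3)]Cov(D_1,D_2)
= 0.06·0.25 + 0.01·0.53 + 0.05·-0.05 = 0.0178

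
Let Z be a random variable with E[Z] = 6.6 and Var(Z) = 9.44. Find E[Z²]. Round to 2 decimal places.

53.00

E[Z²] = Var(Z) + (E[Z])² = 9.44 + (6.6)² = 53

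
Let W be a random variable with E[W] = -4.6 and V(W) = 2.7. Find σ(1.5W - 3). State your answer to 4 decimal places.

V(1.5W - 3) = (1.5)²·2.7 = 6.075
σ(1.5W - 3) = √6.075 ≈ 2.4648

2.4648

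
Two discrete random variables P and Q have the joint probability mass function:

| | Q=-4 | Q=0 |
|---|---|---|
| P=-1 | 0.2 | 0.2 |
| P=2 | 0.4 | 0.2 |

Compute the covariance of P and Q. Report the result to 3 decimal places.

-0.480

E[P] = 0.8,  E[Q] = -2.4
E[PQ] = -2.4
Cov(P,Q) = E[PQ] − E[P]E[Q] = -2.4 − (0.8)(-2.4) = -0.48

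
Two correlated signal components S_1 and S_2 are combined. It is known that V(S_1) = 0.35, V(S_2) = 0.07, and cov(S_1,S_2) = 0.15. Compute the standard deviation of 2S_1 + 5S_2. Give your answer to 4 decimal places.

V(2S_1 + 5S_2) = (2)²·V(S_1) + (5)²·V(S_2) + 2·(2)·(5)·cov(S_1,S_2)
= 4·0.35 + 25·0.07 + 20·0.15 = 6.15
σ(2S_1 + 5S_2) = √6.15 ≈ 2.4799

2.4799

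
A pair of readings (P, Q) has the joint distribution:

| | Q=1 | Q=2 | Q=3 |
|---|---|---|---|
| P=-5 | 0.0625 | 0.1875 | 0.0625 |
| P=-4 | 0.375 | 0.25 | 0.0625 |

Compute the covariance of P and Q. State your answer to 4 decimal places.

E[P] = -4.3125,  E[Q] = 1.6875
E[PQ] = -7.375
Cov(P,Q) = E[PQ] − E[P]E[Q] = -7.375 − (-4.3125)(1.6875) = -0.09765625

-0.0977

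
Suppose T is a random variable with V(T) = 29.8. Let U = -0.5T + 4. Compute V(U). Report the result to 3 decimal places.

V(-0.5T + 4) = (-0.5)²·V(T) = 0.25·29.8 = 7.45

7.450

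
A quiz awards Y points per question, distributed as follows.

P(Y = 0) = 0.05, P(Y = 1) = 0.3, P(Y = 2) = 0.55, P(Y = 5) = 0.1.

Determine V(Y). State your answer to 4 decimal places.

E[Y] = (0)(0.05) + (1)(0.3) + (2)(0.55) + (5)(0.1) = 1.9
E[Y²] = (0)²(0.05) + (1)²(0.3) + (2)²(0.55) + (5)²(0.1) = 5
V(Y) = E[Y²] − (E[Y])² = 5 − (1.9)² = 1.39

1.3900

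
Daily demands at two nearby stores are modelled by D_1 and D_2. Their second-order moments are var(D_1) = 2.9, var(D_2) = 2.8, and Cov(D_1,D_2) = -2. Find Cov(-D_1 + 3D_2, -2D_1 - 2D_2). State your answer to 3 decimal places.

-3.000

Cov(-D_1 + 3D_2, -2D_1 - 2D_2) = (-1)(-2)var(D_1) + (3)(-2)var(D_2) + [(-1)(-2) + (3)(-2)]Cov(D_1,D_2)
= 2·2.9 + -6·2.8 + -4·-2 = -3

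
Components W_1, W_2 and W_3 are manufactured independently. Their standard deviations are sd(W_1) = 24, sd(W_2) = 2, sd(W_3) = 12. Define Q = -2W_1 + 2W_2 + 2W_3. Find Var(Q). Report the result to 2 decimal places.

2896.00

Var(W_1) = 576, Var(W_2) = 4, Var(W_3) = 144
By independence, Var(Q) = (-2)²Var(W_1) + (2)²Var(W_2) + (2)²Var(W_3)
= (-2)²·576 + (2)²·4 + (2)²·144 = 2896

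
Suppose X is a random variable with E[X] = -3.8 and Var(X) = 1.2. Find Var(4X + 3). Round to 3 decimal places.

Var(4X + 3) = (4)²·Var(X) = 16·1.2 = 19.2

19.200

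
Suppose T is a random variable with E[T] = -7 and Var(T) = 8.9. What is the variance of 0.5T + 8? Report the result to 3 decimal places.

2.225

Var(0.5T + 8) = (0.5)²·Var(T) = 0.25·8.9 = 2.225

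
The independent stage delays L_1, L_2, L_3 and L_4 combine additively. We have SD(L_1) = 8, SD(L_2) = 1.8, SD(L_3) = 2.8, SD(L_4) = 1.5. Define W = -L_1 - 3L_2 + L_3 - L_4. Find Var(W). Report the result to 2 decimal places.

Var(L_1) = 64, Var(L_2) = 3.24, Var(L_3) = 7.84, Var(L_4) = 2.25
By independence, Var(W) = (-1)²Var(L_1) + (-3)²Var(L_2) + (1)²Var(L_3) + (-1)²Var(L_4)
= (-1)²·64 + (-3)²·3.24 + (1)²·7.84 + (-1)²·2.25 = 103.25

103.25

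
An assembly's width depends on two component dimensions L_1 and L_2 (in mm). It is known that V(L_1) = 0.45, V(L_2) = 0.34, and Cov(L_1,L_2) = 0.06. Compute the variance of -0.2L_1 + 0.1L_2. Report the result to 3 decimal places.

V(-0.2L_1 + 0.1L_2) = (-0.2)²·V(L_1) + (0.1)²·V(L_2) + 2·(-0.2)·(0.1)·Cov(L_1,L_2)
= 0.04·0.45 + 0.01·0.34 + -0.04·0.06 = 0.019

0.019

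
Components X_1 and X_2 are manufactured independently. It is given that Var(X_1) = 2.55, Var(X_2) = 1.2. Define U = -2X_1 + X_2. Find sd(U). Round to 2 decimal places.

By independence, Var(U) = (-2)²Var(X_1) + (1)²Var(X_2)
= (-2)²·2.55 + (1)²·1.2 = 11.4
sd(U) = √11.4 ≈ 3.38

3.38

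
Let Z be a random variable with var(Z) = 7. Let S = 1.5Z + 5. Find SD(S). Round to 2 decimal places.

3.97

var(1.5Z + 5) = (1.5)²·7 = 15.75
SD(S) = √15.75 ≈ 3.97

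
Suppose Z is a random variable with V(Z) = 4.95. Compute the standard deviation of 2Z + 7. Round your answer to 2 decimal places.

4.45

V(2Z + 7) = (2)²·4.95 = 19.8
SD(2Z + 7) = √19.8 ≈ 4.45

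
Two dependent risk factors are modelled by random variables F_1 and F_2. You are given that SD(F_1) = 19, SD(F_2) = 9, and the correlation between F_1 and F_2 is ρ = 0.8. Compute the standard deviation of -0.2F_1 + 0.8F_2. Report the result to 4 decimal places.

Var(F_1) = (19)² = 361;  Var(F_2) = (9)² = 81
cov(F_1,F_2) = ρ·SD(F_1)·SD(F_2) = 0.8·19·9 = 136.8
Var(-0.2F_1 + 0.8F_2) = (-0.2)²·Var(F_1) + (0.8)²·Var(F_2) + 2·(-0.2)·(0.8)·cov(F_1,F_2)
= 0.04·361 + 0.64·81 + -0.32·136.8 = 22.504
SD(-0.2F_1 + 0.8F_2) = √22.504 ≈ 4.7438

4.7438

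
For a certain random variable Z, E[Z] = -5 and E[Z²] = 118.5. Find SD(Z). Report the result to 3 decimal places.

9.670

Var(Z) = 118.5 − (-5)² = 93.5
SD(Z) = √93.5 ≈ 9.670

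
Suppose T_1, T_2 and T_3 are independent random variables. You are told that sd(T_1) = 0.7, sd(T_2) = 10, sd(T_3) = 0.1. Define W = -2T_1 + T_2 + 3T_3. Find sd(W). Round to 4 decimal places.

10.1020

V(T_1) = 0.49, V(T_2) = 100, V(T_3) = 0.01
By independence, V(W) = (-2)²V(T_1) + (1)²V(T_2) + (3)²V(T_3)
= (-2)²·0.49 + (1)²·100 + (3)²·0.01 = 102.05
sd(W) = √102.05 ≈ 10.1020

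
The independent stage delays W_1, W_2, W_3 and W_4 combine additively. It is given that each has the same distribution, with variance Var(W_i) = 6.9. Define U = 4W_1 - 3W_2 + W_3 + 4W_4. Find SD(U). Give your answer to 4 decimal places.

By independence, Var(U) = (4)²Var(W_1) + (-3)²Var(W_2) + (1)²Var(W_3) + (4)²Var(W_4)
= (4)²·6.9 + (-3)²·6.9 + (1)²·6.9 + (4)²·6.9 = 289.8
SD(U) = √289.8 ≈ 17.0235

17.0235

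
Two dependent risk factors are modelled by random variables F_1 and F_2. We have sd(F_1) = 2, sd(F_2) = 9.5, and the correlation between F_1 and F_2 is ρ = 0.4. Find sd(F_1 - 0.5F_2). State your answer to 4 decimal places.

4.3546

Var(F_1) = (2)² = 4;  Var(F_2) = (9.5)² = 90.25
cov(F_1,F_2) = ρ·sd(F_1)·sd(F_2) = 0.4·2·9.5 = 7.6
Var(F_1 - 0.5F_2) = (1)²·Var(F_1) + (-0.5)²·Var(F_2) + 2·(1)·(-0.5)·cov(F_1,F_2)
= 1·4 + 0.25·90.25 + -1·7.6 = 18.9625
sd(F_1 - 0.5F_2) = √18.9625 ≈ 4.3546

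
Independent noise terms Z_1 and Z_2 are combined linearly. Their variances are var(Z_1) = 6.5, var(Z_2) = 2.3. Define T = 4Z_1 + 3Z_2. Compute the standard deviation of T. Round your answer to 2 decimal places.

By independence, var(T) = (4)²var(Z_1) + (3)²var(Z_2)
= (4)²·6.5 + (3)²·2.3 = 124.7
sd(T) = √124.7 ≈ 11.17

11.17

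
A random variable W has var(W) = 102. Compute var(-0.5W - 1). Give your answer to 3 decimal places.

25.500

var(-0.5W - 1) = (-0.5)²·var(W) = 0.25·102 = 25.5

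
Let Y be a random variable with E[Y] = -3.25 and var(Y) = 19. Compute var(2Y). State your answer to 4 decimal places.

76.0000

var(2Y) = (2)²·var(Y) = 4·19 = 76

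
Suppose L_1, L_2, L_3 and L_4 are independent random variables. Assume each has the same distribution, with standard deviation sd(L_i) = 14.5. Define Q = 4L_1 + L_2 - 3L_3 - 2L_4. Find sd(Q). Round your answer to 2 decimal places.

79.42

Var(L_i) = (14.5)² = 210.25
By independence, Var(Q) = (4)²Var(L_1) + (1)²Var(L_2) + (-3)²Var(L_3) + (-2)²Var(L_4)
= (4)²·210.25 + (1)²·210.25 + (-3)²·210.25 + (-2)²·210.25 = 6307.5
sd(Q) = √6307.5 ≈ 79.42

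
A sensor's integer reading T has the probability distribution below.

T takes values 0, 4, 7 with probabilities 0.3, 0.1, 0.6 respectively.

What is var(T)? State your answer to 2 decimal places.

9.84

E[T] = (0)(0.3) + (4)(0.1) + (7)(0.6) = 4.6
E[T²] = (0)²(0.3) + (4)²(0.1) + (7)²(0.6) = 31
var(T) = E[T²] − (E[T])² = 31 − (4.6)² = 9.84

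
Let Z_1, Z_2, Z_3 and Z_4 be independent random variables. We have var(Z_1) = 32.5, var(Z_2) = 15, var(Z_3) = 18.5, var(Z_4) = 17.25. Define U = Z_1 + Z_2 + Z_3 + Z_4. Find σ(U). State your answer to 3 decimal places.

9.124

By independence, var(U) = (1)²var(Z_1) + (1)²var(Z_2) + (1)²var(Z_3) + (1)²var(Z_4)
= (1)²·32.5 + (1)²·15 + (1)²·18.5 + (1)²·17.25 = 83.25
σ(U) = √83.25 ≈ 9.124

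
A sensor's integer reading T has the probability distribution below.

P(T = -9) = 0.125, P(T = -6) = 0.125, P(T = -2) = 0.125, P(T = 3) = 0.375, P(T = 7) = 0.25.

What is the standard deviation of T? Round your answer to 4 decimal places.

5.4943

E[T] = (-9)(0.125) + (-6)(0.125) + (-2)(0.125) + (3)(0.375) + (7)(0.25) = 0.75
E[T²] = (-9)²(0.125) + (-6)²(0.125) + (-2)²(0.125) + (3)²(0.375) + (7)²(0.25) = 30.75
V(T) = E[T²] − (E[T])² = 30.75 − (0.75)² = 30.1875
SD(T) = √30.1875 ≈ 5.4943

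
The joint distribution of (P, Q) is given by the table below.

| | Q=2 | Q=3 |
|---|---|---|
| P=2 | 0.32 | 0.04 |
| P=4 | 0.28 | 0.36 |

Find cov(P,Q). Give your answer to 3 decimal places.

E[P] = 3.28,  E[Q] = 2.4
E[PQ] = 8.08
cov(P,Q) = E[PQ] − E[P]E[Q] = 8.08 − (3.28)(2.4) = 0.208

0.208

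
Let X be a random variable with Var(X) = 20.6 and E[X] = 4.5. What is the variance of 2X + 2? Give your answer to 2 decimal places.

82.40

Var(2X + 2) = (2)²·Var(X) = 4·20.6 = 82.4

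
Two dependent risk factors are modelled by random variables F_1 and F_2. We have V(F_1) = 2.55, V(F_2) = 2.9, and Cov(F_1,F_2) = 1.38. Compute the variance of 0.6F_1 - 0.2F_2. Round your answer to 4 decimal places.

V(0.6F_1 - 0.2F_2) = (0.6)²·V(F_1) + (-0.2)²·V(F_2) + 2·(0.6)·(-0.2)·Cov(F_1,F_2)
= 0.36·2.55 + 0.04·2.9 + -0.24·1.38 = 0.7028

0.7028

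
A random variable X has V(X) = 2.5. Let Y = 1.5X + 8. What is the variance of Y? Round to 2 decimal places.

5.63

V(1.5X + 8) = (1.5)²·V(X) = 2.25·2.5 = 5.625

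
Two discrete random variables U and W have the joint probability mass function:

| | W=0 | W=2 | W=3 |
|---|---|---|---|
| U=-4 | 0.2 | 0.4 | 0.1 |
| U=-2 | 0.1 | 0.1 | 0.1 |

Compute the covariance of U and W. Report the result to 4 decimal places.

0.0400

E[U] = -3.4,  E[W] = 1.6
E[UW] = -5.4
Cov(U,W) = E[UW] − E[U]E[W] = -5.4 − (-3.4)(1.6) = 0.04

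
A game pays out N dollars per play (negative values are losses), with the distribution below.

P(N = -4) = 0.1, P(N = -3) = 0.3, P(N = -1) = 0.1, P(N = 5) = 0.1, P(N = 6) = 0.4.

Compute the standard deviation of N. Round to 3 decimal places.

4.365

E[N] = (-4)(0.1) + (-3)(0.3) + (-1)(0.1) + (5)(0.1) + (6)(0.4) = 1.5
E[N²] = (-4)²(0.1) + (-3)²(0.3) + (-1)²(0.1) + (5)²(0.1) + (6)²(0.4) = 21.3
V(N) = E[N²] − (E[N])² = 21.3 − (1.5)² = 19.05
sd(N) = √19.05 ≈ 4.365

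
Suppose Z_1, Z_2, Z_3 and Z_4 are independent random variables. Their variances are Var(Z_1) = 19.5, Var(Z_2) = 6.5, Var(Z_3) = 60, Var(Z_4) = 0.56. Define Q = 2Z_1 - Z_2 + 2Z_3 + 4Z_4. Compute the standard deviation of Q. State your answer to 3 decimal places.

By independence, Var(Q) = (2)²Var(Z_1) + (-1)²Var(Z_2) + (2)²Var(Z_3) + (4)²Var(Z_4)
= (2)²·19.5 + (-1)²·6.5 + (2)²·60 + (4)²·0.56 = 333.46
SD(Q) = √333.46 ≈ 18.261

18.261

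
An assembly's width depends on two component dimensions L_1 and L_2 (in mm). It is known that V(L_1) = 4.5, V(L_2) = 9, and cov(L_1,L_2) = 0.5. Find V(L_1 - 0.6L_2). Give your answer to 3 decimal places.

V(L_1 - 0.6L_2) = (1)²·V(L_1) + (-0.6)²·V(L_2) + 2·(1)·(-0.6)·cov(L_1,L_2)
= 1·4.5 + 0.36·9 + -1.2·0.5 = 7.14

7.140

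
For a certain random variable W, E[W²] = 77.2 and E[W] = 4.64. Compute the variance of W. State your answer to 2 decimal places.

Var(W) = 77.2 − (4.64)² = 55.6704

55.67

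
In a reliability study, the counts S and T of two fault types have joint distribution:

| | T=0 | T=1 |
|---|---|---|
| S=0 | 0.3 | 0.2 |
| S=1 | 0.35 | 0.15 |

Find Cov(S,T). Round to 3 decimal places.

-0.025

E[S] = 0.5,  E[T] = 0.35
E[ST] = 0.15
Cov(S,T) = E[ST] − E[S]E[T] = 0.15 − (0.5)(0.35) = -0.025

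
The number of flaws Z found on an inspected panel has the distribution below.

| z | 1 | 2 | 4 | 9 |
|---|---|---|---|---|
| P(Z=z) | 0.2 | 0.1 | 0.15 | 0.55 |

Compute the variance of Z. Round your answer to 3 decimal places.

E[Z] = (1)(0.2) + (2)(0.1) + (4)(0.15) + (9)(0.55) = 5.95
E[Z²] = (1)²(0.2) + (2)²(0.1) + (4)²(0.15) + (9)²(0.55) = 47.55
Var(Z) = E[Z²] − (E[Z])² = 47.55 − (5.95)² = 12.1475

12.148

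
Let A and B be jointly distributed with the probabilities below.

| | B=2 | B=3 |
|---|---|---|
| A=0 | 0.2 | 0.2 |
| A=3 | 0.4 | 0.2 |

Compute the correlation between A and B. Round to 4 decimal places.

-0.1667

E[A] = 1.8,  E[B] = 2.4
E[AB] = 4.2
Cov(A,B) = E[AB] − E[A]E[B] = 4.2 − (1.8)(2.4) = -0.12
var(A) = 2.16,  var(B) = 0.24
ρ = -0.12 / √(2.16·0.24) ≈ -0.1667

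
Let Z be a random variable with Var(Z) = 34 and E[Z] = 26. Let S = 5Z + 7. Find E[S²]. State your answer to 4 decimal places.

19619.0000

E[5Z + 7] = 5·26 + 7 = 137
Var(5Z + 7) = (5)²·34 = 850
E[S²] = Var(S) + (E[S])² = 850 + (137)² = 19619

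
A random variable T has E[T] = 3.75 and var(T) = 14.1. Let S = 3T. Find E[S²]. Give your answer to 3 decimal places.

253.463

E[3T] = 3·3.75 = 11.25
var(3T) = (3)²·14.1 = 126.9
E[S²] = var(S) + (E[S])² = 126.9 + (11.25)² = 253.4625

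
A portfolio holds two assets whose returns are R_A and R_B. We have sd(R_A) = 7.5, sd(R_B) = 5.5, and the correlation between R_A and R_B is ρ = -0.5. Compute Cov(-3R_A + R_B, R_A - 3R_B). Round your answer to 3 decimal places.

-465.750

Var(R_A) = (7.5)² = 56.25;  Var(R_B) = (5.5)² = 30.25
Cov(R_A,R_B) = ρ·sd(R_A)·sd(R_B) = -0.5·7.5·5.5 = -20.625
Cov(-3R_A + R_B, R_A - 3R_B) = (-3)(1)Var(R_A) + (1)(-3)Var(R_B) + [(-3)(-3) + (1)(1)]Cov(R_A,R_B)
= -3·56.25 + -3·30.25 + 10·-20.625 = -465.75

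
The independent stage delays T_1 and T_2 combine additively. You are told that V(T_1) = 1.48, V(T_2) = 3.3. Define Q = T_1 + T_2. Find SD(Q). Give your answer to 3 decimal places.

By independence, V(Q) = (1)²V(T_1) + (1)²V(T_2)
= (1)²·1.48 + (1)²·3.3 = 4.78
SD(Q) = √4.78 ≈ 2.186

2.186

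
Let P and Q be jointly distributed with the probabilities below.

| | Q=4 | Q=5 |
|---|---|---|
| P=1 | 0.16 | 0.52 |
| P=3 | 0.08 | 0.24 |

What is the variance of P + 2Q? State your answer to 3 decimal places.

E[P] = 1.64,  E[Q] = 4.76,  E[PQ] = 7.8
var(P) = 3.56 − (1.64)² = 0.8704;  var(Q) = 22.84 − (4.76)² = 0.1824
cov(P,Q) = 7.8 − (1.64)(4.76) = -0.0064
var(P + 2Q) = (1)²·0.8704 + (2)²·0.1824 + 2·(1)·(2)·-0.0064 = 1.5744

1.574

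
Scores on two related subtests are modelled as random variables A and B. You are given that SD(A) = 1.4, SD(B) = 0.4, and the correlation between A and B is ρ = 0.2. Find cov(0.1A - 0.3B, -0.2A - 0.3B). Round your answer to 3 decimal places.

-0.021

Var(A) = (1.4)² = 1.96;  Var(B) = (0.4)² = 0.16
cov(A,B) = ρ·SD(A)·SD(B) = 0.2·1.4·0.4 = 0.112
cov(0.1A - 0.3B, -0.2A - 0.3B) = (0.1)(-0.2)Var(A) + (-0.3)(-0.3)Var(B) + [(0.1)(-0.3) + (-0.3)(-0.2)]cov(A,B)
= -0.02·1.96 + 0.09·0.16 + 0.03·0.112 = -0.02144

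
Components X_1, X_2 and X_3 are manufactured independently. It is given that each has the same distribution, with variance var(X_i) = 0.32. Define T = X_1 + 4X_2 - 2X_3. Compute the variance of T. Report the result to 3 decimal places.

6.720

By independence, var(T) = (1)²var(X_1) + (4)²var(X_2) + (-2)²var(X_3)
= (1)²·0.32 + (4)²·0.32 + (-2)²·0.32 = 6.72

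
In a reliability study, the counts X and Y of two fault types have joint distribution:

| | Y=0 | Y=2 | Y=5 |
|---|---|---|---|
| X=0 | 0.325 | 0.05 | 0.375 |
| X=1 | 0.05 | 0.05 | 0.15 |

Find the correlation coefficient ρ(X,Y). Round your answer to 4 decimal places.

E[X] = 0.25,  E[Y] = 2.825
E[XY] = 0.85
cov(X,Y) = E[XY] − E[X]E[Y] = 0.85 − (0.25)(2.825) = 0.14375
Var(X) = 0.1875,  Var(Y) = 5.544375
ρ = 0.14375 / √(0.1875·5.544375) ≈ 0.1410

0.1410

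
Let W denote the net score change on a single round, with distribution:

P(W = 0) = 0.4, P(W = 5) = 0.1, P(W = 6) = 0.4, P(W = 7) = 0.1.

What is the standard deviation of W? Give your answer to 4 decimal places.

E[W] = (0)(0.4) + (5)(0.1) + (6)(0.4) + (7)(0.1) = 3.6
E[W²] = (0)²(0.4) + (5)²(0.1) + (6)²(0.4) + (7)²(0.1) = 21.8
V(W) = E[W²] − (E[W])² = 21.8 − (3.6)² = 8.84
SD(W) = √8.84 ≈ 2.9732

2.9732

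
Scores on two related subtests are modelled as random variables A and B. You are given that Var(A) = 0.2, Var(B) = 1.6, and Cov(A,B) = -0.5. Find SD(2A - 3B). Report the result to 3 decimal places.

4.604

Var(2A - 3B) = (2)²·Var(A) + (-3)²·Var(B) + 2·(2)·(-3)·Cov(A,B)
= 4·0.2 + 9·1.6 + -12·-0.5 = 21.2
SD(2A - 3B) = √21.2 ≈ 4.604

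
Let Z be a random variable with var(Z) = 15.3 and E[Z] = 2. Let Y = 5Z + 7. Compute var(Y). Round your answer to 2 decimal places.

382.50

var(5Z + 7) = (5)²·var(Z) = 25·15.3 = 382.5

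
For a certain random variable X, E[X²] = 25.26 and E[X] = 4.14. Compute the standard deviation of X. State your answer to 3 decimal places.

V(X) = 25.26 − (4.14)² = 8.1204
sd(X) = √8.1204 ≈ 2.850

2.850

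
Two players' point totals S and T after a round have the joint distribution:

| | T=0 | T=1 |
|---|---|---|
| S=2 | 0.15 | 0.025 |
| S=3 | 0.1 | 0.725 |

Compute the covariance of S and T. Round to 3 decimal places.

E[S] = 2.825,  E[T] = 0.75
E[ST] = 2.225
Cov(S,T) = E[ST] − E[S]E[T] = 2.225 − (2.825)(0.75) = 0.10625

0.106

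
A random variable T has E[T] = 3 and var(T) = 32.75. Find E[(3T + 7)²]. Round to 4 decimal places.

550.7500

E[3T + 7] = 3·3 + 7 = 16
var(3T + 7) = (3)²·32.75 = 294.75
E[(3T + 7)²] = var((3T + 7)) + (E[(3T + 7)])² = 294.75 + (16)² = 550.75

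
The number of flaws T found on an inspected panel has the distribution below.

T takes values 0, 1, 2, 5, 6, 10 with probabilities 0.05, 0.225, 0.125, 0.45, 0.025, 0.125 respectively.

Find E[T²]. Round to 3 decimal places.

25.375

E[T²] = (0)²(0.05) + (1)²(0.225) + (2)²(0.125) + (5)²(0.45) + (6)²(0.025) + (10)²(0.125) = 25.375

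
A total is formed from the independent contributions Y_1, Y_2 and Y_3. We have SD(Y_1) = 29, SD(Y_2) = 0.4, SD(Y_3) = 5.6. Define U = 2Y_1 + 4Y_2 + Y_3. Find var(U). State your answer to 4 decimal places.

3397.9200

var(Y_1) = 841, var(Y_2) = 0.16, var(Y_3) = 31.36
By independence, var(U) = (2)²var(Y_1) + (4)²var(Y_2) + (1)²var(Y_3)
= (2)²·841 + (4)²·0.16 + (1)²·31.36 = 3397.92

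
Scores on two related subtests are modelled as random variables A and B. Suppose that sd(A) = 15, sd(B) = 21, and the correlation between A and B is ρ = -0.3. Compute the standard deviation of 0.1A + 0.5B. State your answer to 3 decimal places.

V(A) = (15)² = 225;  V(B) = (21)² = 441
Cov(A,B) = ρ·sd(A)·sd(B) = -0.3·15·21 = -94.5
V(0.1A + 0.5B) = (0.1)²·V(A) + (0.5)²·V(B) + 2·(0.1)·(0.5)·Cov(A,B)
= 0.01·225 + 0.25·441 + 0.1·-94.5 = 103.05
sd(0.1A + 0.5B) = √103.05 ≈ 10.151

10.151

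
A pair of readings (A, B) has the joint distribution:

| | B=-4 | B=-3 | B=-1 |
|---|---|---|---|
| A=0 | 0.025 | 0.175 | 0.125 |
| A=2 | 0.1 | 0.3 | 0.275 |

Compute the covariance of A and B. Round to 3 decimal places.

-0.011

E[A] = 1.35,  E[B] = -2.325
E[AB] = -3.15
cov(A,B) = E[AB] − E[A]E[B] = -3.15 − (1.35)(-2.325) = -0.01125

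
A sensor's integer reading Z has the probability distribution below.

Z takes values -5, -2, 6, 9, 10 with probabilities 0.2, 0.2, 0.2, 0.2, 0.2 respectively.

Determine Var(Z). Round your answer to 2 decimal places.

E[Z] = (-5)(0.2) + (-2)(0.2) + (6)(0.2) + (9)(0.2) + (10)(0.2) = 3.6
E[Z²] = (-5)²(0.2) + (-2)²(0.2) + (6)²(0.2) + (9)²(0.2) + (10)²(0.2) = 49.2
Var(Z) = E[Z²] − (E[Z])² = 49.2 − (3.6)² = 36.24

36.24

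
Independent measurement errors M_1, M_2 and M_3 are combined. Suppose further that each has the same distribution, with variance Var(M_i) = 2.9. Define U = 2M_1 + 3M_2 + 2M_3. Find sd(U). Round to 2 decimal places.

7.02

By independence, Var(U) = (2)²Var(M_1) + (3)²Var(M_2) + (2)²Var(M_3)
= (2)²·2.9 + (3)²·2.9 + (2)²·2.9 = 49.3
sd(U) = √49.3 ≈ 7.02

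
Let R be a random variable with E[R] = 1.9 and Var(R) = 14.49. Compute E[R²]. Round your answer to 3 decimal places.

18.100

E[R²] = Var(R) + (E[R])² = 14.49 + (1.9)² = 18.1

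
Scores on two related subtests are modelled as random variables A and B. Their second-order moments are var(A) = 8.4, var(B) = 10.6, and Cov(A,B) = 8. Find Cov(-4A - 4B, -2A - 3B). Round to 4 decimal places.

Cov(-4A - 4B, -2A - 3B) = (-4)(-2)var(A) + (-4)(-3)var(B) + [(-4)(-3) + (-4)(-2)]Cov(A,B)
= 8·8.4 + 12·10.6 + 20·8 = 354.4

354.4000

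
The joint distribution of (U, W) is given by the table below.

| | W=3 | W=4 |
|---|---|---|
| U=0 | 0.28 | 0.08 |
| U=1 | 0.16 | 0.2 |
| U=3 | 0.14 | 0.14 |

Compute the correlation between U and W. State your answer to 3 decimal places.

E[U] = 1.2,  E[W] = 3.42
E[UW] = 4.22
cov(U,W) = E[UW] − E[U]E[W] = 4.22 − (1.2)(3.42) = 0.116
Var(U) = 1.44,  Var(W) = 0.2436
ρ = 0.116 / √(1.44·0.2436) ≈ 0.196

0.196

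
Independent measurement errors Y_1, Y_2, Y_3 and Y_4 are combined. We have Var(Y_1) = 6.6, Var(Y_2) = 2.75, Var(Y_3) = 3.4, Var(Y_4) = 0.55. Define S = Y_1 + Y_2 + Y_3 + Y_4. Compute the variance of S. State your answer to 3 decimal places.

By independence, Var(S) = (1)²Var(Y_1) + (1)²Var(Y_2) + (1)²Var(Y_3) + (1)²Var(Y_4)
= (1)²·6.6 + (1)²·2.75 + (1)²·3.4 + (1)²·0.55 = 13.3

13.300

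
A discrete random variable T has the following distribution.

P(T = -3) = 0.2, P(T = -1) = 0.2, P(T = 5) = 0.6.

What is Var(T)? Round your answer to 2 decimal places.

E[T] = (-3)(0.2) + (-1)(0.2) + (5)(0.6) = 2.2
E[T²] = (-3)²(0.2) + (-1)²(0.2) + (5)²(0.6) = 17
Var(T) = E[T²] − (E[T])² = 17 − (2.2)² = 12.16

12.16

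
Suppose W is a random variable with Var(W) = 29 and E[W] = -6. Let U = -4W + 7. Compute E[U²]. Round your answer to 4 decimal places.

1425.0000

E[-4W + 7] = -4·-6 + 7 = 31
Var(-4W + 7) = (-4)²·29 = 464
E[U²] = Var(U) + (E[U])² = 464 + (31)² = 1425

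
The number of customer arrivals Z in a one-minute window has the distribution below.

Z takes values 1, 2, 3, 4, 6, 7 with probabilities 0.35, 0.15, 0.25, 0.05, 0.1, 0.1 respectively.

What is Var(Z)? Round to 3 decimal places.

4.090

E[Z] = (1)(0.35) + (2)(0.15) + (3)(0.25) + (4)(0.05) + (6)(0.1) + (7)(0.1) = 2.9
E[Z²] = (1)²(0.35) + (2)²(0.15) + (3)²(0.25) + (4)²(0.05) + (6)²(0.1) + (7)²(0.1) = 12.5
Var(Z) = E[Z²] − (E[Z])² = 12.5 − (2.9)² = 4.09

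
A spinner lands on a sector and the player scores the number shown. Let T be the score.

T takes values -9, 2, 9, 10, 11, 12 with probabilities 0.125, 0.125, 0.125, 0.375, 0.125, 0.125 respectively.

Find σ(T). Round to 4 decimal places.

6.6415

E[T] = (-9)(0.125) + (2)(0.125) + (9)(0.125) + (10)(0.375) + (11)(0.125) + (12)(0.125) = 6.875
E[T²] = (-9)²(0.125) + (2)²(0.125) + (9)²(0.125) + (10)²(0.375) + (11)²(0.125) + (12)²(0.125) = 91.375
V(T) = E[T²] − (E[T])² = 91.375 − (6.875)² = 44.109375
σ(T) = √44.109375 ≈ 6.6415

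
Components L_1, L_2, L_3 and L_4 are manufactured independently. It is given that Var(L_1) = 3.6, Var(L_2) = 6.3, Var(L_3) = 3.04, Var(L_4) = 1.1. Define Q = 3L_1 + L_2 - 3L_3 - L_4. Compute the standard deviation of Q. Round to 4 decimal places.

8.1951

By independence, Var(Q) = (3)²Var(L_1) + (1)²Var(L_2) + (-3)²Var(L_3) + (-1)²Var(L_4)
= (3)²·3.6 + (1)²·6.3 + (-3)²·3.04 + (-1)²·1.1 = 67.16
SD(Q) = √67.16 ≈ 8.1951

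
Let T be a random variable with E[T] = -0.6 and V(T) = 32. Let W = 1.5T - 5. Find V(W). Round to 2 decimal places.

72.00

V(1.5T - 5) = (1.5)²·V(T) = 2.25·32 = 72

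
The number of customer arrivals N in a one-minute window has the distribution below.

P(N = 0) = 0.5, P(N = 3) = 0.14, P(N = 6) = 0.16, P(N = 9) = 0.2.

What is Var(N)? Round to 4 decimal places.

13.1076

E[N] = (0)(0.5) + (3)(0.14) + (6)(0.16) + (9)(0.2) = 3.18
E[N²] = (0)²(0.5) + (3)²(0.14) + (6)²(0.16) + (9)²(0.2) = 23.22
Var(N) = E[N²] − (E[N])² = 23.22 − (3.18)² = 13.1076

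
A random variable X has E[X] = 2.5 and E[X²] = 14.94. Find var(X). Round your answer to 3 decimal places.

var(X) = 14.94 − (2.5)² = 8.69

8.690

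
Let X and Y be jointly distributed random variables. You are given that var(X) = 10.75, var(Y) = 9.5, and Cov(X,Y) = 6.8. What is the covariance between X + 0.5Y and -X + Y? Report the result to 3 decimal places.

Cov(X + 0.5Y, -X + Y) = (1)(-1)var(X) + (0.5)(1)var(Y) + [(1)(1) + (0.5)(-1)]Cov(X,Y)
= -1·10.75 + 0.5·9.5 + 0.5·6.8 = -2.6

-2.600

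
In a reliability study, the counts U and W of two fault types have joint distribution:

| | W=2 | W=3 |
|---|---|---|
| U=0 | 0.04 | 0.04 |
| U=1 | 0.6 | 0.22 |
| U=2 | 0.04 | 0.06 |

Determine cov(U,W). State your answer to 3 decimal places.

0.014

E[U] = 1.02,  E[W] = 2.32
E[UW] = 2.38
cov(U,W) = E[UW] − E[U]E[W] = 2.38 − (1.02)(2.32) = 0.0136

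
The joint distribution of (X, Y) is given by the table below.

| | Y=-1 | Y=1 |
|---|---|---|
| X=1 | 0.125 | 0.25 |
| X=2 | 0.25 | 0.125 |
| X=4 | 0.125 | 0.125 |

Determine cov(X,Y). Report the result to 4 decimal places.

E[X] = 2.125,  E[Y] = 0
E[XY] = -0.125
cov(X,Y) = E[XY] − E[X]E[Y] = -0.125 − (2.125)(0) = -0.125

-0.1250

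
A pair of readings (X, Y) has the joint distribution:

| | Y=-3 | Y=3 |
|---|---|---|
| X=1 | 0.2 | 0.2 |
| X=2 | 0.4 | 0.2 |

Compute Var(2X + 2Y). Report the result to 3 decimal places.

33.600

E[X] = 1.6,  E[Y] = -0.6,  E[XY] = -1.2
Var(X) = 2.8 − (1.6)² = 0.24;  Var(Y) = 9 − (-0.6)² = 8.64
cov(X,Y) = -1.2 − (1.6)(-0.6) = -0.24
Var(2X + 2Y) = (2)²·0.24 + (2)²·8.64 + 2·(2)·(2)·-0.24 = 33.6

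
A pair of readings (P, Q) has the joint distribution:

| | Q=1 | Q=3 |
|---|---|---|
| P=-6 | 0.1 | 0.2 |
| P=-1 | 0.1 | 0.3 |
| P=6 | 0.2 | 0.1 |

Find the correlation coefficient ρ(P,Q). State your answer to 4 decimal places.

-0.2883

E[P] = -0.4,  E[Q] = 2.2
E[PQ] = -2.2
Cov(P,Q) = E[PQ] − E[P]E[Q] = -2.2 − (-0.4)(2.2) = -1.32
Var(P) = 21.84,  Var(Q) = 0.96
ρ = -1.32 / √(21.84·0.96) ≈ -0.2883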